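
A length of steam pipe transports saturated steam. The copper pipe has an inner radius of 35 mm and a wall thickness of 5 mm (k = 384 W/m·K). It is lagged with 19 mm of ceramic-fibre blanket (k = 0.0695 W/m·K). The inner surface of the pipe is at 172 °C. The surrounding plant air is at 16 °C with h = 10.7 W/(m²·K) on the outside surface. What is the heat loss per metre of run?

q′ ≈ 137 W/m

Radial resistances (cylindrical: R_cond = ln(r_o/r_i)/(2πkL), R_conv = 1/(h·2πrL)):
R_copper pipe wall = ln(40/35)/(2π×384×1) = 5.534×10^-5 K/W
R_ceramic-fibre blanket = ln(59/40)/(2π×0.0695×1) = 0.89 K/W
R_outer film = 1/(h_o·2πr_oL) = 1/(10.7×2π×0.059×1) = 0.2521 K/W
R_total = 1.142 K/W
Q = ΔT/R_total = 156/1.142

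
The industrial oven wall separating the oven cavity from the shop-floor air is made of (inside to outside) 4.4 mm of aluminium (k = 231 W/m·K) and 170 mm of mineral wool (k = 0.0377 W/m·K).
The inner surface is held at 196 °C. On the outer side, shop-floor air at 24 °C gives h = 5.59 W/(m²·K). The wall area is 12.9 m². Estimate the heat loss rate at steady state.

Using the resistance-network approach (series):
R_aluminium = L/(kA) = 0.0044/(231×12.9) = 1.477×10^-6 K/W
R_mineral wool = L/(kA) = 0.17/(0.0377×12.9) = 0.3496 K/W
R_outer film = 1/(h_o·A) = 1/(5.59×12.9) = 0.01387 K/W
R_total = 0.3634 K/W
Q = ΔT / R_total = 172 / 0.3634

Q ≈ 473 W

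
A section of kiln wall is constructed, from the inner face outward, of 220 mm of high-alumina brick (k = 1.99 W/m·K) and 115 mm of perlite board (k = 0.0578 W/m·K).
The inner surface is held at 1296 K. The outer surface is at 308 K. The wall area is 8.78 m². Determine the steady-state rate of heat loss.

Q ≈ 4130 W

Thermal resistances in series:
R_high-alumina brick = L/(kA) = 0.22/(1.99×8.78) = 0.01259 K/W
R_perlite board = L/(kA) = 0.115/(0.0578×8.78) = 0.2266 K/W
R_total = 0.2392 K/W
Q = ΔT / R_total = 988 / 0.2392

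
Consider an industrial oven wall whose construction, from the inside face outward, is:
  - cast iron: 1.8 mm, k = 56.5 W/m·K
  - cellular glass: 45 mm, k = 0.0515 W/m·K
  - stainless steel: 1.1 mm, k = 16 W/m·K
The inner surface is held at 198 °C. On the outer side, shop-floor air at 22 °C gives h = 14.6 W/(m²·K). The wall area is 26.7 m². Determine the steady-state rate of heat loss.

Model the wall as resistances in series:
R_cast iron = L/(kA) = 0.0018/(56.5×26.7) = 1.193×10^-6 K/W
R_cellular glass = L/(kA) = 0.045/(0.0515×26.7) = 0.03273 K/W
R_stainless steel = L/(kA) = 0.0011/(16×26.7) = 2.575×10^-6 K/W
R_outer film = 1/(h_o·A) = 1/(14.6×26.7) = 0.002565 K/W
R_total = 0.0353 K/W
Q = ΔT / R_total = 176 / 0.0353

Q ≈ 4990 W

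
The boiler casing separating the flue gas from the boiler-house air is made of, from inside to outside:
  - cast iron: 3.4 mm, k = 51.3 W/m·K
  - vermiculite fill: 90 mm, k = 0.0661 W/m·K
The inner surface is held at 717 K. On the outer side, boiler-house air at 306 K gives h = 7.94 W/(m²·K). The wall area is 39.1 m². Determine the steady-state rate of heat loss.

Q ≈ 10800 W

Model the wall as resistances in series:
R_cast iron = L/(kA) = 0.0034/(51.3×39.1) = 1.695×10^-6 K/W
R_vermiculite fill = L/(kA) = 0.09/(0.0661×39.1) = 0.03482 K/W
R_outer film = 1/(h_o·A) = 1/(7.94×39.1) = 0.003221 K/W
R_total = 0.03805 K/W
Q = ΔT / R_total = 411 / 0.03805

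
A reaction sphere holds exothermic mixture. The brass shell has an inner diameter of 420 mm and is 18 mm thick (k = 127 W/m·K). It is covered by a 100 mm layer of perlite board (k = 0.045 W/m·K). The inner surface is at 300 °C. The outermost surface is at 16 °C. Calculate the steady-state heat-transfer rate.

Radial (spherical) resistances in series:
R_brass shell = (1/0.21 − 1/0.228)/(4π×127) = 2.356×10^-4 K/W
R_perlite board = (1/0.228 − 1/0.328)/(4π×0.045) = 2.365 K/W
R_total = 2.365 K/W
Q = ΔT/R_total = 284/2.365

Q ≈ 120 W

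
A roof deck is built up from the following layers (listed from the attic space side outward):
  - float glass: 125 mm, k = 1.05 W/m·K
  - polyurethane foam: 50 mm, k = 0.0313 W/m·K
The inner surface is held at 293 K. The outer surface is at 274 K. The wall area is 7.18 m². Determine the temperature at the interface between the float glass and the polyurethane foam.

Thermal resistances in series:
R_float glass = L/(kA) = 0.125/(1.05×7.18) = 0.01658 K/W
R_polyurethane foam = L/(kA) = 0.05/(0.0313×7.18) = 0.2225 K/W
R_total = 0.2391 K/W;  Q = ΔT/R_total = 19/0.2391 = 79.48 W
T_interface = T_inner − Q·ΣR(inner→interface) = 293 − 79.5×0.01658

T ≈ 292 K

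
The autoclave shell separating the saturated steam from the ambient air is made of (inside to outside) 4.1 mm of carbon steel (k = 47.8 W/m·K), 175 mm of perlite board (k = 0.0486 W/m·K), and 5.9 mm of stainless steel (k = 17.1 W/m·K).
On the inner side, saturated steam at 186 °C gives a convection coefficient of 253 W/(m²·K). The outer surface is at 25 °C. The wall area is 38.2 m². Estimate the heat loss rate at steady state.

Q ≈ 1710 W

Using the resistance-network approach (series):
R_inner film = 1/(h_i·A) = 1/(253×38.2) = 1.035×10^-4 K/W
R_carbon steel = L/(kA) = 0.0041/(47.8×38.2) = 2.245×10^-6 K/W
R_perlite board = L/(kA) = 0.175/(0.0486×38.2) = 0.09426 K/W
R_stainless steel = L/(kA) = 0.0059/(17.1×38.2) = 9.032×10^-6 K/W
R_total = 0.09438 K/W
Q = ΔT / R_total = 161 / 0.09438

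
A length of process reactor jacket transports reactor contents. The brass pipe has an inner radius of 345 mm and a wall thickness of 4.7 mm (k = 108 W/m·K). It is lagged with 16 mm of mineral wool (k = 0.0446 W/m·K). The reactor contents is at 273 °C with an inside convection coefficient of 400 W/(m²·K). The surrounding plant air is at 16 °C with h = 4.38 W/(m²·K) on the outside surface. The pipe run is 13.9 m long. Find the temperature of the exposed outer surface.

T ≈ 114 °C

Per-layer cylindrical resistances, series-summed:
R_inner film = 1/(h_i·2πr₁L) = 1/(400×2π×0.345×13.9) = 8.297×10^-5 K/W
R_brass pipe wall = ln(349.7/345)/(2π×108×13.9) = 1.435×10^-6 K/W
R_mineral wool = ln(365.7/349.7)/(2π×0.0446×13.9) = 0.01149 K/W
R_outer film = 1/(h_o·2πr_oL) = 1/(4.38×2π×0.3657×13.9) = 0.007148 K/W
R_total = 0.01872 K/W
Q = ΔT/R_total = 257/0.01872
Q = 13700 W
T_interface = T_inner − Q·ΣR(inner→interface) = 273 − 13700×0.01157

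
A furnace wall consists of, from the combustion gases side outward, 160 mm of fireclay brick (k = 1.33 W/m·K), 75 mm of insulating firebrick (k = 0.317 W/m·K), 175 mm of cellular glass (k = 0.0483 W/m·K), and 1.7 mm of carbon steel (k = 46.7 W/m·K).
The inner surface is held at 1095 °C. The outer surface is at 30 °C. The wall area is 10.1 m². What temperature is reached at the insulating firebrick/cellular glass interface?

T ≈ 1000 °C

Thermal resistances in series:
R_fireclay brick = L/(kA) = 0.16/(1.33×10.1) = 0.01191 K/W
R_insulating firebrick = L/(kA) = 0.075/(0.317×10.1) = 0.02343 K/W
R_cellular glass = L/(kA) = 0.175/(0.0483×10.1) = 0.3587 K/W
R_carbon steel = L/(kA) = 0.0017/(46.7×10.1) = 3.604×10^-6 K/W
R_total = 0.3941 K/W;  Q = ΔT/R_total = 1065/0.3941 = 2703 W
T_interface = T_inner − Q·ΣR(inner→interface) = 1095 − 2700×0.03534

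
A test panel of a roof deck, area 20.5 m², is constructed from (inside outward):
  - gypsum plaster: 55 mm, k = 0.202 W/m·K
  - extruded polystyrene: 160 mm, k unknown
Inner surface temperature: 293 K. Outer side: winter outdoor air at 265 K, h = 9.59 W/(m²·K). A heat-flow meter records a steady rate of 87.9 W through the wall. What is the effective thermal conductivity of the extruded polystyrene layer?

Using the resistance-network approach (series):
R_gypsum plaster = L/(kA) = 0.055/(0.202×20.5) = 0.01328 K/W
R_outer film = 1/(h_o·A) = 1/(9.59×20.5) = 0.005087 K/W
Sum of known resistances R_other = 0.01837 K/W
Total R = ΔT/Q = 28/87.9 = 0.3185 K/W
R_extruded polystyrene = R_total − R_other = 0.3002 K/W
k = L/(R·A) = 0.16/(0.3002×20.5)

k ≈ 0.026 W/(m·K)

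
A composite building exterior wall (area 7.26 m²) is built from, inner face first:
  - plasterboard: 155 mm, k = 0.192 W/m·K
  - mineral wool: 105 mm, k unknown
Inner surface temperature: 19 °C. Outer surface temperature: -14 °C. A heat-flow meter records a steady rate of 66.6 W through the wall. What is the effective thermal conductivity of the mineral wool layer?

k ≈ 0.0376 W/(m·K)

Thermal resistances in series:
R_plasterboard = L/(kA) = 0.155/(0.192×7.26) = 0.1112 K/W
Sum of known resistances R_other = 0.1112 K/W
Total R = ΔT/Q = 33/66.6 = 0.4955 K/W
R_mineral wool = R_total − R_other = 0.3843 K/W
k = L/(R·A) = 0.105/(0.3843×7.26)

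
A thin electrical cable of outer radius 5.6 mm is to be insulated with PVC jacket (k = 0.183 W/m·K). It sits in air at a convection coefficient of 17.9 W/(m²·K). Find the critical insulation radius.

r_cr ≈ 10.2 mm

For a cylinder r_cr = k/h = 0.183/17.9
r_cr = 10.2 mm; since the bare radius (5.6 mm) is below r_cr, adding a thin layer of insulation will *increase* heat loss.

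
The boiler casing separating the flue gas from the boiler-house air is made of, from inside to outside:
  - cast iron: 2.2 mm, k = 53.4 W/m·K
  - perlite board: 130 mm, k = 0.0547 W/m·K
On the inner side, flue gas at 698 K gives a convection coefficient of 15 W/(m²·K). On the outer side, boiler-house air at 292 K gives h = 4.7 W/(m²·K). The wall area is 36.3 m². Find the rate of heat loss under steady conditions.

Model the wall as resistances in series:
R_inner film = 1/(h_i·A) = 1/(15×36.3) = 0.001837 K/W
R_cast iron = L/(kA) = 0.0022/(53.4×36.3) = 1.135×10^-6 K/W
R_perlite board = L/(kA) = 0.13/(0.0547×36.3) = 0.06547 K/W
R_outer film = 1/(h_o·A) = 1/(4.7×36.3) = 0.005861 K/W
R_total = 0.07317 K/W
Q = ΔT / R_total = 406 / 0.07317

Q ≈ 5550 W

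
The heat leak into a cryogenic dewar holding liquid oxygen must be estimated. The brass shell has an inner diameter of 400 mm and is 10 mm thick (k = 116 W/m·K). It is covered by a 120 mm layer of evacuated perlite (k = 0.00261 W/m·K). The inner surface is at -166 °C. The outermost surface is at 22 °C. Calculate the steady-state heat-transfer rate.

For a spherical shell R = (1/r₁ − 1/r₂)/(4πk); film R = 1/(h·4πr²). In series:
R_brass shell = (1/0.2 − 1/0.21)/(4π×116) = 1.633×10^-4 K/W
R_evacuated perlite = (1/0.21 − 1/0.33)/(4π×0.00261) = 52.8 K/W
R_total = 52.8 K/W
Q = ΔT/R_total = 188/52.8

Q ≈ 3.56 W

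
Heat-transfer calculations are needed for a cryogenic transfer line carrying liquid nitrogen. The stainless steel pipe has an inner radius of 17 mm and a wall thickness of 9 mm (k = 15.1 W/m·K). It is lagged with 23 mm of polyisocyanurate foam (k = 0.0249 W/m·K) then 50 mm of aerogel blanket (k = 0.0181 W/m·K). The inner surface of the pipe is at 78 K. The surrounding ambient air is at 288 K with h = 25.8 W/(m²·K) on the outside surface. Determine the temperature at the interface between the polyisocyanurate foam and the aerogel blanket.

T ≈ 161 K

Per-layer cylindrical resistances, series-summed:
R_stainless steel pipe wall = ln(26/17)/(2π×15.1×1) = 0.004478 K/W
R_polyisocyanurate foam = ln(49/26)/(2π×0.0249×1) = 4.051 K/W
R_aerogel blanket = ln(99/49)/(2π×0.0181×1) = 6.184 K/W
R_outer film = 1/(h_o·2πr_oL) = 1/(25.8×2π×0.099×1) = 0.06231 K/W
R_total = 10.3 K/W
Q = ΔT/R_total = 210/10.3
Q = 20.4 W/m
T_interface = T_inner + Q·ΣR(inner→interface) = 78 + 20.4×4.055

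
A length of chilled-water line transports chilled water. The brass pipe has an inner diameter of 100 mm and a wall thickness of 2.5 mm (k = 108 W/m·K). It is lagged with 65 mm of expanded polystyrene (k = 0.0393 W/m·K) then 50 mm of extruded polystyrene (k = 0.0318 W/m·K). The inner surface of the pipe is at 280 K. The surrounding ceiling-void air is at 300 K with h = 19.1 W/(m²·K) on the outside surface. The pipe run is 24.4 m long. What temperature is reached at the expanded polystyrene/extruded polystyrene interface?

Radial resistances (cylindrical: R_cond = ln(r_o/r_i)/(2πkL), R_conv = 1/(h·2πrL)):
R_brass pipe wall = ln(52.5/50)/(2π×108×24.4) = 2.947×10^-6 K/W
R_expanded polystyrene = ln(117.5/52.5)/(2π×0.0393×24.4) = 0.1337 K/W
R_extruded polystyrene = ln(167.5/117.5)/(2π×0.0318×24.4) = 0.07272 K/W
R_outer film = 1/(h_o·2πr_oL) = 1/(19.1×2π×0.1675×24.4) = 0.002039 K/W
R_total = 0.2085 K/W
Q = ΔT/R_total = 20/0.2085
Q = 95.9 W
T_interface = T_inner + Q·ΣR(inner→interface) = 280 + 95.9×0.1337

T ≈ 293 K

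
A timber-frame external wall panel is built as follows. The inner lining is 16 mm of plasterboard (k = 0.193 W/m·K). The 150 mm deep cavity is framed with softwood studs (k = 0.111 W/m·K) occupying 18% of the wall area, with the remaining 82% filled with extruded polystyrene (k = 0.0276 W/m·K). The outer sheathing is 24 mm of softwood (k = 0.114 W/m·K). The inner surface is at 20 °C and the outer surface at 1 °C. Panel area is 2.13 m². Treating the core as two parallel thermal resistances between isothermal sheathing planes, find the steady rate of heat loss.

Q ≈ 10.6 W

Sheathing layers in series; stud and cavity paths in parallel between them.
R_inner = 0.016/(0.193×2.13) = 0.03892 K/W
R_stud  = 0.15/(0.111×0.18×2.13) = 3.525 K/W
R_cav   = 0.15/(0.0276×0.82×2.13) = 3.112 K/W
1/R_core = 1/R_stud + 1/R_cav → R_core = 1.653 K/W
R_outer = 0.024/(0.114×2.13) = 0.09884 K/W
R_total = 1.79 K/W
Q = ΔT/R_total = 19/1.79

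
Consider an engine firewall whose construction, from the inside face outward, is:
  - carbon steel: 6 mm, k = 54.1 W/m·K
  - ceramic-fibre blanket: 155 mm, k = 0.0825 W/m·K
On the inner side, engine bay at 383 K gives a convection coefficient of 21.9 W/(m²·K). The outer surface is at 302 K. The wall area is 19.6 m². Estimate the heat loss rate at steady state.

Q ≈ 825 W

Thermal resistances in series:
R_inner film = 1/(h_i·A) = 1/(21.9×19.6) = 0.00233 K/W
R_carbon steel = L/(kA) = 0.006/(54.1×19.6) = 5.658×10^-6 K/W
R_ceramic-fibre blanket = L/(kA) = 0.155/(0.0825×19.6) = 0.09586 K/W
R_total = 0.09819 K/W
Q = ΔT / R_total = 81 / 0.09819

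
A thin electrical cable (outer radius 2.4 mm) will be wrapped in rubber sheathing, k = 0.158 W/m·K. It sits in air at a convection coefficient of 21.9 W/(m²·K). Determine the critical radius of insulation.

r_cr ≈ 7.21 mm

For a cylinder r_cr = k/h = 0.158/21.9
r_cr = 7.21 mm; since the bare radius (2.4 mm) is below r_cr, adding a thin layer of insulation will *increase* heat loss.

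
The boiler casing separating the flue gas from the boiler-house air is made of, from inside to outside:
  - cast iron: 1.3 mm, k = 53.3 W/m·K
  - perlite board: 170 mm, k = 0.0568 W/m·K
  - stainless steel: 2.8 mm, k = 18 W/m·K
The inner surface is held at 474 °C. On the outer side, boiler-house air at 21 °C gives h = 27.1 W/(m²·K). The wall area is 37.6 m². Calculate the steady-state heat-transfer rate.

Model the wall as resistances in series:
R_cast iron = L/(kA) = 0.0013/(53.3×37.6) = 6.487×10^-7 K/W
R_perlite board = L/(kA) = 0.17/(0.0568×37.6) = 0.0796 K/W
R_stainless steel = L/(kA) = 0.0028/(18×37.6) = 4.137×10^-6 K/W
R_outer film = 1/(h_o·A) = 1/(27.1×37.6) = 9.814×10^-4 K/W
R_total = 0.08059 K/W
Q = ΔT / R_total = 453 / 0.08059

Q ≈ 5620 W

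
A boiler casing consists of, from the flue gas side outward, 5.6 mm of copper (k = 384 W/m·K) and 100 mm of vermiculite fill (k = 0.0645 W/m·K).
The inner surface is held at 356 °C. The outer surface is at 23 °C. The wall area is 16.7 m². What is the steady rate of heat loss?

Using the resistance-network approach (series):
R_copper = L/(kA) = 0.0056/(384×16.7) = 8.733×10^-7 K/W
R_vermiculite fill = L/(kA) = 0.1/(0.0645×16.7) = 0.09284 K/W
R_total = 0.09284 K/W
Q = ΔT / R_total = 333 / 0.09284

Q ≈ 3590 W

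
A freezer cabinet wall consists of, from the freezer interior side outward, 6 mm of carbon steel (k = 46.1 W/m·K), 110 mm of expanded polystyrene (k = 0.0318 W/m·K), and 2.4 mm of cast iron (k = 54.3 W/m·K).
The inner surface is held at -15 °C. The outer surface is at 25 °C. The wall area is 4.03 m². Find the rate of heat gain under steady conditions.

Q ≈ 46.6 W

Series thermal resistances:
R_carbon steel = L/(kA) = 0.006/(46.1×4.03) = 3.23×10^-5 K/W
R_expanded polystyrene = L/(kA) = 0.11/(0.0318×4.03) = 0.8583 K/W
R_cast iron = L/(kA) = 0.0024/(54.3×4.03) = 1.097×10^-5 K/W
R_total = 0.8584 K/W
Q = ΔT / R_total = 40 / 0.8584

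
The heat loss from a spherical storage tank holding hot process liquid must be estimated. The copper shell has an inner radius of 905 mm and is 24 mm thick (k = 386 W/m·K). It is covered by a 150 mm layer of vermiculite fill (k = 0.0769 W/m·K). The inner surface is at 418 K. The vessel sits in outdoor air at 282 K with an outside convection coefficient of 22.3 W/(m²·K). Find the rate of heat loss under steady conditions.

Each spherical layer contributes R = (1/r_i − 1/r_o)/(4πk):
R_copper shell = (1/0.905 − 1/0.929)/(4π×386) = 5.885×10^-6 K/W
R_vermiculite fill = (1/0.929 − 1/1.079)/(4π×0.0769) = 0.1549 K/W
R_outer film = 1/(h·4πr_o²) = 1/(22.3×4π×1.079²) = 0.003065 K/W
R_total = 0.1579 K/W
Q = ΔT/R_total = 136/0.1579

Q ≈ 861 W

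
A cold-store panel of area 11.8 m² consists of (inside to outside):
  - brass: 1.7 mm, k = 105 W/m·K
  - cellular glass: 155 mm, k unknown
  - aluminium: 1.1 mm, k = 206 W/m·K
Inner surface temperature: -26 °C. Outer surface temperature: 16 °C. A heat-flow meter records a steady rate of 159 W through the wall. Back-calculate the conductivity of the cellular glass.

k ≈ 0.0497 W/(m·K)

Model the wall as resistances in series:
R_brass = L/(kA) = 0.0017/(105×11.8) = 1.372×10^-6 K/W
R_aluminium = L/(kA) = 0.0011/(206×11.8) = 4.525×10^-7 K/W
Sum of known resistances R_other = 1.825×10^-6 K/W
Total R = ΔT/Q = 42/159 = 0.2642 K/W
R_cellular glass = R_total − R_other = 0.2641 K/W
k = L/(R·A) = 0.155/(0.2641×11.8)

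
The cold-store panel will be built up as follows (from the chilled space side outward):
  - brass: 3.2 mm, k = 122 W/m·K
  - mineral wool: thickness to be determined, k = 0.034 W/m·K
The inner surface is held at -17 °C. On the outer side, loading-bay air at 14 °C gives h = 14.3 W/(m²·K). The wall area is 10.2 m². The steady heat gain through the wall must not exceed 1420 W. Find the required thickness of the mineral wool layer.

L ≈ 5.19 mm

Thermal resistances in series:
R_brass = L/(kA) = 0.0032/(122×10.2) = 2.572×10^-6 K/W
R_outer film = 1/(h_o·A) = 1/(14.3×10.2) = 0.006856 K/W
Sum of the known resistances R_other = 0.006858 K/W
Required total resistance R_tot = ΔT/Q_allow = 31/1420 = 0.02183 K/W
R_mineral wool = R_tot − R_other = 0.01497 K/W
L = R·k·A = 0.01497×0.034×10.2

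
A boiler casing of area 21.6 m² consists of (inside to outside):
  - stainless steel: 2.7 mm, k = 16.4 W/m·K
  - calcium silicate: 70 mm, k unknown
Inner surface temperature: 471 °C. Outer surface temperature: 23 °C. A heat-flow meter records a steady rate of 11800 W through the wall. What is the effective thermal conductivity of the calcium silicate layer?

Using the resistance-network approach (series):
R_stainless steel = L/(kA) = 0.0027/(16.4×21.6) = 7.622×10^-6 K/W
Sum of known resistances R_other = 7.622×10^-6 K/W
Total R = ΔT/Q = 448/11800 = 0.03797 K/W
R_calcium silicate = R_total − R_other = 0.03796 K/W
k = L/(R·A) = 0.07/(0.03796×21.6)

k ≈ 0.0854 W/(m·K)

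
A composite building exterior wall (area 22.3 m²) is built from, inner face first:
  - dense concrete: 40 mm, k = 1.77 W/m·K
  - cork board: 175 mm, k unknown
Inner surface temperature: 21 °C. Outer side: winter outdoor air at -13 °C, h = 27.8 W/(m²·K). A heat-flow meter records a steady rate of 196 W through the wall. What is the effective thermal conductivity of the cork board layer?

k ≈ 0.0459 W/(m·K)

Using the resistance-network approach (series):
R_dense concrete = L/(kA) = 0.04/(1.77×22.3) = 0.001013 K/W
R_outer film = 1/(h_o·A) = 1/(27.8×22.3) = 0.001613 K/W
Sum of known resistances R_other = 0.002626 K/W
Total R = ΔT/Q = 34/196 = 0.1735 K/W
R_cork board = R_total − R_other = 0.1708 K/W
k = L/(R·A) = 0.175/(0.1708×22.3)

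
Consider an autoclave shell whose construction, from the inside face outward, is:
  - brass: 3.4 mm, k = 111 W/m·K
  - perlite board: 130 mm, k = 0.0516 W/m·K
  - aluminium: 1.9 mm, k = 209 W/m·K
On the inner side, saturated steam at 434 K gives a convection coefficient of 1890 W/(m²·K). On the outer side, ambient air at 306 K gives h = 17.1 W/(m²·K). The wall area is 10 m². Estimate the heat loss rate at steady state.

Q ≈ 496 W

Using the resistance-network approach (series):
R_inner film = 1/(h_i·A) = 1/(1890×10) = 5.291×10^-5 K/W
R_brass = L/(kA) = 0.0034/(111×10) = 3.063×10^-6 K/W
R_perlite board = L/(kA) = 0.13/(0.0516×10) = 0.2519 K/W
R_aluminium = L/(kA) = 0.0019/(209×10) = 9.091×10^-7 K/W
R_outer film = 1/(h_o·A) = 1/(17.1×10) = 0.005848 K/W
R_total = 0.2578 K/W
Q = ΔT / R_total = 128 / 0.2578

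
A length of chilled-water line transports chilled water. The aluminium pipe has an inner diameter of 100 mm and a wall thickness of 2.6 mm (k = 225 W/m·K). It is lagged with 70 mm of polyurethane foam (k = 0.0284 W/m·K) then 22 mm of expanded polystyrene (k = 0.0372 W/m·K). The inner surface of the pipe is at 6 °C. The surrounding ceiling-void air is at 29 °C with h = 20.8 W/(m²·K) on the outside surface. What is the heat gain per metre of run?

q′ ≈ 4.18 W/m

For a radial system each layer contributes R = ln(r_out/r_in)/(2πkL); films add R = 1/(hA).
R_aluminium pipe wall = ln(52.6/50)/(2π×225×1) = 3.586×10^-5 K/W
R_polyurethane foam = ln(122.6/52.6)/(2π×0.0284×1) = 4.742 K/W
R_expanded polystyrene = ln(144.6/122.6)/(2π×0.0372×1) = 0.7061 K/W
R_outer film = 1/(h_o·2πr_oL) = 1/(20.8×2π×0.1446×1) = 0.05292 K/W
R_total = 5.501 K/W
Q = ΔT/R_total = 23/5.501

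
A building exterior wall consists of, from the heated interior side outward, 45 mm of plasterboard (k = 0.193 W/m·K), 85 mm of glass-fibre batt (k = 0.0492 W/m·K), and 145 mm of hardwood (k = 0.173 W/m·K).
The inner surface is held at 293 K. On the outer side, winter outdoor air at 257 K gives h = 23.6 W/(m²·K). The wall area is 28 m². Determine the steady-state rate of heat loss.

Q ≈ 355 W

Model the wall as resistances in series:
R_plasterboard = L/(kA) = 0.045/(0.193×28) = 0.008327 K/W
R_glass-fibre batt = L/(kA) = 0.085/(0.0492×28) = 0.0617 K/W
R_hardwood = L/(kA) = 0.145/(0.173×28) = 0.02993 K/W
R_outer film = 1/(h_o·A) = 1/(23.6×28) = 0.001513 K/W
R_total = 0.1015 K/W
Q = ΔT / R_total = 36 / 0.1015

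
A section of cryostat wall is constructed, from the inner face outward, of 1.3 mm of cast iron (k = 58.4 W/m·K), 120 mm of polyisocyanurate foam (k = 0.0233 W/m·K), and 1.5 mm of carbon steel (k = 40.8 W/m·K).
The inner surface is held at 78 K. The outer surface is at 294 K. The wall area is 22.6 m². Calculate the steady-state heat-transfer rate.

Using the resistance-network approach (series):
R_cast iron = L/(kA) = 0.0013/(58.4×22.6) = 9.85×10^-7 K/W
R_polyisocyanurate foam = L/(kA) = 0.12/(0.0233×22.6) = 0.2279 K/W
R_carbon steel = L/(kA) = 0.0015/(40.8×22.6) = 1.627×10^-6 K/W
R_total = 0.2279 K/W
Q = ΔT / R_total = 216 / 0.2279

Q ≈ 948 W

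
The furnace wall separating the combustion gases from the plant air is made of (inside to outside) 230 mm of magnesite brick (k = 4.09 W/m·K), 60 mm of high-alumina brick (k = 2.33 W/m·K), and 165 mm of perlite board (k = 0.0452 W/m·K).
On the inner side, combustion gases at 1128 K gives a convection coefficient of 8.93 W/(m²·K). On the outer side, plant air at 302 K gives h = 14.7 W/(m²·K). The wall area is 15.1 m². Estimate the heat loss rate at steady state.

Q ≈ 3190 W

Using the resistance-network approach (series):
R_inner film = 1/(h_i·A) = 1/(8.93×15.1) = 0.007416 K/W
R_magnesite brick = L/(kA) = 0.23/(4.09×15.1) = 0.003724 K/W
R_high-alumina brick = L/(kA) = 0.06/(2.33×15.1) = 0.001705 K/W
R_perlite board = L/(kA) = 0.165/(0.0452×15.1) = 0.2418 K/W
R_outer film = 1/(h_o·A) = 1/(14.7×15.1) = 0.004505 K/W
R_total = 0.2591 K/W
Q = ΔT / R_total = 826 / 0.2591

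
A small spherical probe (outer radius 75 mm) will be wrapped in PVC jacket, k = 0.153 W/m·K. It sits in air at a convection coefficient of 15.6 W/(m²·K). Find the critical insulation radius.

For a sphere r_cr = 2k/h = 2×0.153/15.6
r_cr = 19.6 mm; since the bare radius (75 mm) is above r_cr, any added insulation will reduce heat loss.

r_cr ≈ 19.6 mm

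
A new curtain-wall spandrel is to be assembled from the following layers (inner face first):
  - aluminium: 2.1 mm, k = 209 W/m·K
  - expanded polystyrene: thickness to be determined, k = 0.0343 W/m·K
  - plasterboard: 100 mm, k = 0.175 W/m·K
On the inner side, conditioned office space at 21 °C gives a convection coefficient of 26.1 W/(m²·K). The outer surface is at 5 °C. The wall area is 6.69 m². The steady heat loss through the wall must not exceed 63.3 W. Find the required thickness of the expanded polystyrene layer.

L ≈ 37.1 mm

Series thermal resistances:
R_inner film = 1/(h_i·A) = 1/(26.1×6.69) = 0.005727 K/W
R_aluminium = L/(kA) = 0.0021/(209×6.69) = 1.502×10^-6 K/W
R_plasterboard = L/(kA) = 0.1/(0.175×6.69) = 0.08542 K/W
Sum of the known resistances R_other = 0.09114 K/W
Required total resistance R_tot = ΔT/Q_allow = 16/63.3 = 0.2528 K/W
R_expanded polystyrene = R_tot − R_other = 0.1616 K/W
L = R·k·A = 0.1616×0.0343×6.69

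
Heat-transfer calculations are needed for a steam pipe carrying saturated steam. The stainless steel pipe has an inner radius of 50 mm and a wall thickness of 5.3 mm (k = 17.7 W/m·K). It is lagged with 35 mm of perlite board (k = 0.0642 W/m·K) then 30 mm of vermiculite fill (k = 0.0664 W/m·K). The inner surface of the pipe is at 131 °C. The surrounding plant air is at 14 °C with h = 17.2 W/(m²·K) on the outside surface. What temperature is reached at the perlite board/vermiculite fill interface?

T ≈ 59.2 °C

Per-layer cylindrical resistances, series-summed:
R_stainless steel pipe wall = ln(55.3/50)/(2π×17.7×1) = 9.059×10^-4 K/W
R_perlite board = ln(90.3/55.3)/(2π×0.0642×1) = 1.216 K/W
R_vermiculite fill = ln(120.3/90.3)/(2π×0.0664×1) = 0.6876 K/W
R_outer film = 1/(h_o·2πr_oL) = 1/(17.2×2π×0.1203×1) = 0.07692 K/W
R_total = 1.981 K/W
Q = ΔT/R_total = 117/1.981
Q = 59.1 W/m
T_interface = T_inner − Q·ΣR(inner→interface) = 131 − 59.1×1.217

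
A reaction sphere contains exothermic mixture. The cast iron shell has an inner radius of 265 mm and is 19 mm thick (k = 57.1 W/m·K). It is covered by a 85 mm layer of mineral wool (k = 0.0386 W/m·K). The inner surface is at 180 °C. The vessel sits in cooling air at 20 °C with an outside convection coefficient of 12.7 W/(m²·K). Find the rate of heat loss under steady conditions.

Q ≈ 93.1 W

Each spherical layer contributes R = (1/r_i − 1/r_o)/(4πk):
R_cast iron shell = (1/0.265 − 1/0.284)/(4π×57.1) = 3.518×10^-4 K/W
R_mineral wool = (1/0.284 − 1/0.369)/(4π×0.0386) = 1.672 K/W
R_outer film = 1/(h·4πr_o²) = 1/(12.7×4π×0.369²) = 0.04602 K/W
R_total = 1.719 K/W
Q = ΔT/R_total = 160/1.719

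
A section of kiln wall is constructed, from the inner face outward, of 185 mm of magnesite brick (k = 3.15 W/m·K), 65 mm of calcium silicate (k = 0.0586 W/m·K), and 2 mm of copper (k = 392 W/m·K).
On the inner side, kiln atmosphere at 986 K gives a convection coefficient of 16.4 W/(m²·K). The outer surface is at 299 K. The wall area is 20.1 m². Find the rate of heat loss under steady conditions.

Q ≈ 11200 W

Series thermal resistances:
R_inner film = 1/(h_i·A) = 1/(16.4×20.1) = 0.003034 K/W
R_magnesite brick = L/(kA) = 0.185/(3.15×20.1) = 0.002922 K/W
R_calcium silicate = L/(kA) = 0.065/(0.0586×20.1) = 0.05518 K/W
R_copper = L/(kA) = 0.002/(392×20.1) = 2.538×10^-7 K/W
R_total = 0.06114 K/W
Q = ΔT / R_total = 687 / 0.06114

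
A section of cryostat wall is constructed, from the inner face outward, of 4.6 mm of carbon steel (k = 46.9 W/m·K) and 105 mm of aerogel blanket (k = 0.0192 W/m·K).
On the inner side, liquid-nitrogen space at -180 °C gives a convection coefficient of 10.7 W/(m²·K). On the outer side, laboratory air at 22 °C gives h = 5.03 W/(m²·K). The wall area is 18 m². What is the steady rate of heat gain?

Series thermal resistances:
R_inner film = 1/(h_i·A) = 1/(10.7×18) = 0.005192 K/W
R_carbon steel = L/(kA) = 0.0046/(46.9×18) = 5.449×10^-6 K/W
R_aerogel blanket = L/(kA) = 0.105/(0.0192×18) = 0.3038 K/W
R_outer film = 1/(h_o·A) = 1/(5.03×18) = 0.01104 K/W
R_total = 0.3201 K/W
Q = ΔT / R_total = 202 / 0.3201

Q ≈ 631 W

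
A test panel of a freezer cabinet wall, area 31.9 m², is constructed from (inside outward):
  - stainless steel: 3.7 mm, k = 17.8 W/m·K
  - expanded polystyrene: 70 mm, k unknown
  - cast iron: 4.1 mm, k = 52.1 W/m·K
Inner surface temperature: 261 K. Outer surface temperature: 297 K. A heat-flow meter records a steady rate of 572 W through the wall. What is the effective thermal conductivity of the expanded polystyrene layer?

k ≈ 0.0349 W/(m·K)

Model the wall as resistances in series:
R_stainless steel = L/(kA) = 0.0037/(17.8×31.9) = 6.516×10^-6 K/W
R_cast iron = L/(kA) = 0.0041/(52.1×31.9) = 2.467×10^-6 K/W
Sum of known resistances R_other = 8.983×10^-6 K/W
Total R = ΔT/Q = 36/572 = 0.06294 K/W
R_expanded polystyrene = R_total − R_other = 0.06293 K/W
k = L/(R·A) = 0.07/(0.06293×31.9)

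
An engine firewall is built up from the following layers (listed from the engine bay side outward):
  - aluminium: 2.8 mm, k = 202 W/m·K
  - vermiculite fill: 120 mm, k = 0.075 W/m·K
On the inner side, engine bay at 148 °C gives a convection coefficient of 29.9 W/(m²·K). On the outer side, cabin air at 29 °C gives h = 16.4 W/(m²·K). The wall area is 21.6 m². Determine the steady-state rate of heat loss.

Q ≈ 1520 W

Model the wall as resistances in series:
R_inner film = 1/(h_i·A) = 1/(29.9×21.6) = 0.001548 K/W
R_aluminium = L/(kA) = 0.0028/(202×21.6) = 6.417×10^-7 K/W
R_vermiculite fill = L/(kA) = 0.12/(0.075×21.6) = 0.07407 K/W
R_outer film = 1/(h_o·A) = 1/(16.4×21.6) = 0.002823 K/W
R_total = 0.07845 K/W
Q = ΔT / R_total = 119 / 0.07845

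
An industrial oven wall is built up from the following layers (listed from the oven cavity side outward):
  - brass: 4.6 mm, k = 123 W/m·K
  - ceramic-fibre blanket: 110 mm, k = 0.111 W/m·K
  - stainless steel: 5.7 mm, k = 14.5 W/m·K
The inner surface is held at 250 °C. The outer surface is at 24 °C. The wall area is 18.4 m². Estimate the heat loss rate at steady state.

Q ≈ 4190 W

Thermal resistances in series:
R_brass = L/(kA) = 0.0046/(123×18.4) = 2.033×10^-6 K/W
R_ceramic-fibre blanket = L/(kA) = 0.11/(0.111×18.4) = 0.05386 K/W
R_stainless steel = L/(kA) = 0.0057/(14.5×18.4) = 2.136×10^-5 K/W
R_total = 0.05388 K/W
Q = ΔT / R_total = 226 / 0.05388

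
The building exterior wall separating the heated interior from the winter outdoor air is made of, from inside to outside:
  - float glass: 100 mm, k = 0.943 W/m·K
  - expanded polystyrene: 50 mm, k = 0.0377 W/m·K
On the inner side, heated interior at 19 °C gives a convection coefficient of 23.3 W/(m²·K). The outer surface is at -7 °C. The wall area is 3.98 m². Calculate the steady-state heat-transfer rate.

Thermal resistances in series:
R_inner film = 1/(h_i·A) = 1/(23.3×3.98) = 0.01078 K/W
R_float glass = L/(kA) = 0.1/(0.943×3.98) = 0.02664 K/W
R_expanded polystyrene = L/(kA) = 0.05/(0.0377×3.98) = 0.3332 K/W
R_total = 0.3707 K/W
Q = ΔT / R_total = 26 / 0.3707

Q ≈ 70.1 W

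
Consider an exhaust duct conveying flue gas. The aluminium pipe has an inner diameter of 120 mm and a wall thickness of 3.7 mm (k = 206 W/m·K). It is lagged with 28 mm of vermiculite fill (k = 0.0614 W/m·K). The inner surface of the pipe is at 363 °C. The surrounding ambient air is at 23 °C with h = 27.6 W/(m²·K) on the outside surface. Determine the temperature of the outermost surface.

Treating each annulus and film as a series resistance:
R_aluminium pipe wall = ln(63.7/60)/(2π×206×1) = 4.623×10^-5 K/W
R_vermiculite fill = ln(91.7/63.7)/(2π×0.0614×1) = 0.9444 K/W
R_outer film = 1/(h_o·2πr_oL) = 1/(27.6×2π×0.0917×1) = 0.06288 K/W
R_total = 1.007 K/W
Q = ΔT/R_total = 340/1.007
Q = 338 W/m
T_interface = T_inner − Q·ΣR(inner→interface) = 363 − 338×0.9444

T ≈ 44.2 °C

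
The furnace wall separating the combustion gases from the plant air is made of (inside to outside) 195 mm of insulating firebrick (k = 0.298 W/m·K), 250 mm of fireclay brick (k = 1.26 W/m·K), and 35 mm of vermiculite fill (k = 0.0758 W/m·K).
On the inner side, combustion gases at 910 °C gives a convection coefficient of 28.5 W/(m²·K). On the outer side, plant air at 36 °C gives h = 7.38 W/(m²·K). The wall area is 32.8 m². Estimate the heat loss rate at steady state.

Model the wall as resistances in series:
R_inner film = 1/(h_i·A) = 1/(28.5×32.8) = 0.00107 K/W
R_insulating firebrick = L/(kA) = 0.195/(0.298×32.8) = 0.01995 K/W
R_fireclay brick = L/(kA) = 0.25/(1.26×32.8) = 0.006049 K/W
R_vermiculite fill = L/(kA) = 0.035/(0.0758×32.8) = 0.01408 K/W
R_outer film = 1/(h_o·A) = 1/(7.38×32.8) = 0.004131 K/W
R_total = 0.04528 K/W
Q = ΔT / R_total = 874 / 0.04528

Q ≈ 19300 W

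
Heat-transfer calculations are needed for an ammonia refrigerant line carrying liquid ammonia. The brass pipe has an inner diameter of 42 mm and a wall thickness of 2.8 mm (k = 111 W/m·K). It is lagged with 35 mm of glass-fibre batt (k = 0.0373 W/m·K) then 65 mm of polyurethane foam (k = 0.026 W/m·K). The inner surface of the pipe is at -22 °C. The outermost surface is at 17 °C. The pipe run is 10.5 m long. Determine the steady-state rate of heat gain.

Radial resistances (cylindrical: R_cond = ln(r_o/r_i)/(2πkL), R_conv = 1/(h·2πrL)):
R_brass pipe wall = ln(23.8/21)/(2π×111×10.5) = 1.709×10^-5 K/W
R_glass-fibre batt = ln(58.8/23.8)/(2π×0.0373×10.5) = 0.3675 K/W
R_polyurethane foam = ln(123.8/58.8)/(2π×0.026×10.5) = 0.434 K/W
R_total = 0.8016 K/W
Q = ΔT/R_total = 39/0.8016

Q ≈ 48.7 W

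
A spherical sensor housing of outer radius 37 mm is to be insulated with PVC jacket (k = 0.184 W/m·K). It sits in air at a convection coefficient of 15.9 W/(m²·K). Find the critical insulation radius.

r_cr ≈ 23.1 mm

For a sphere r_cr = 2k/h = 2×0.184/15.9
r_cr = 23.1 mm; since the bare radius (37 mm) is above r_cr, any added insulation will reduce heat loss.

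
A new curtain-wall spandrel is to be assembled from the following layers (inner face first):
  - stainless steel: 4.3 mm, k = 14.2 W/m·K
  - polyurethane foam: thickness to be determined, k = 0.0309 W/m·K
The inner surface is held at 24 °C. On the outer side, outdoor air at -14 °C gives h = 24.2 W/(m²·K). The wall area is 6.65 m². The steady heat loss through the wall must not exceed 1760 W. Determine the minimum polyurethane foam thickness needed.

Using the resistance-network approach (series):
R_stainless steel = L/(kA) = 0.0043/(14.2×6.65) = 4.554×10^-5 K/W
R_outer film = 1/(h_o·A) = 1/(24.2×6.65) = 0.006214 K/W
Sum of the known resistances R_other = 0.006259 K/W
Required total resistance R_tot = ΔT/Q_allow = 38/1760 = 0.02159 K/W
R_polyurethane foam = R_tot − R_other = 0.01533 K/W
L = R·k·A = 0.01533×0.0309×6.65

L ≈ 3.15 mm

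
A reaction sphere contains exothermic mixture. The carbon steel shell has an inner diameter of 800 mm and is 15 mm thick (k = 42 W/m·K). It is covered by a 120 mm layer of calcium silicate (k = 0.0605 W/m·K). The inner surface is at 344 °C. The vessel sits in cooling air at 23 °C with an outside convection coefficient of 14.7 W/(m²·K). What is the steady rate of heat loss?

Q ≈ 440 W

For a spherical shell R = (1/r₁ − 1/r₂)/(4πk); film R = 1/(h·4πr²). In series:
R_carbon steel shell = (1/0.4 − 1/0.415)/(4π×42) = 1.712×10^-4 K/W
R_calcium silicate = (1/0.415 − 1/0.535)/(4π×0.0605) = 0.7109 K/W
R_outer film = 1/(h·4πr_o²) = 1/(14.7×4π×0.535²) = 0.01891 K/W
R_total = 0.73 K/W
Q = ΔT/R_total = 321/0.73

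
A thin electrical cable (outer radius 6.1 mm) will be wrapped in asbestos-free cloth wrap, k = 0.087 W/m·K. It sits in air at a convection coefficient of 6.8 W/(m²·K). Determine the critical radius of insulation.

r_cr ≈ 12.8 mm

For a cylinder r_cr = k/h = 0.087/6.8
r_cr = 12.8 mm; since the bare radius (6.1 mm) is below r_cr, adding a thin layer of insulation will *increase* heat loss.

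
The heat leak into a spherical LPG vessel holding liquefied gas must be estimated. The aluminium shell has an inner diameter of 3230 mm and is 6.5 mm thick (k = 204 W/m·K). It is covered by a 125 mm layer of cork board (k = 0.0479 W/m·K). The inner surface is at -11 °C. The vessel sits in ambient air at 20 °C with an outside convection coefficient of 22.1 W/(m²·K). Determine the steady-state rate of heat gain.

Q ≈ 416 W

Each spherical layer contributes R = (1/r_i − 1/r_o)/(4πk):
R_aluminium shell = (1/1.615 − 1/1.6215)/(4π×204) = 9.682×10^-7 K/W
R_cork board = (1/1.6215 − 1/1.7465)/(4π×0.0479) = 0.07333 K/W
R_outer film = 1/(h·4πr_o²) = 1/(22.1×4π×1.7465²) = 0.00118 K/W
R_total = 0.07451 K/W
Q = ΔT/R_total = 31/0.07451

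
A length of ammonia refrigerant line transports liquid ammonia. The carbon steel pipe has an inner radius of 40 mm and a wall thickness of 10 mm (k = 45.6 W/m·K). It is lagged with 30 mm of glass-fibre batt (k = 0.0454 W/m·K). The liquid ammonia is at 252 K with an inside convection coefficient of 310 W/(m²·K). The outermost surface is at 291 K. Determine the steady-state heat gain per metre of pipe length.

q′ ≈ 23.5 W/m

Cylindrical conduction, so R = ln(r₂/r₁)/(2πkL) per layer, in series:
R_inner film = 1/(h_i·2πr₁L) = 1/(310×2π×0.04×1) = 0.01284 K/W
R_carbon steel pipe wall = ln(50/40)/(2π×45.6×1) = 7.788×10^-4 K/W
R_glass-fibre batt = ln(80/50)/(2π×0.0454×1) = 1.648 K/W
R_total = 1.661 K/W
Q = ΔT/R_total = 39/1.661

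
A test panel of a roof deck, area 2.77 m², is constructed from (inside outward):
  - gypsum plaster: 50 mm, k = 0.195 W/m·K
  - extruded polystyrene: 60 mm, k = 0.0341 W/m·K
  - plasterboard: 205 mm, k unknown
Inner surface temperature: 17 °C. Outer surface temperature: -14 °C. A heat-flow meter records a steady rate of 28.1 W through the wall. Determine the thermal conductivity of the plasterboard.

k ≈ 0.197 W/(m·K)

Thermal resistances in series:
R_gypsum plaster = L/(kA) = 0.05/(0.195×2.77) = 0.09257 K/W
R_extruded polystyrene = L/(kA) = 0.06/(0.0341×2.77) = 0.6352 K/W
Sum of known resistances R_other = 0.7278 K/W
Total R = ΔT/Q = 31/28.1 = 1.103 K/W
R_plasterboard = R_total − R_other = 0.3754 K/W
k = L/(R·A) = 0.205/(0.3754×2.77)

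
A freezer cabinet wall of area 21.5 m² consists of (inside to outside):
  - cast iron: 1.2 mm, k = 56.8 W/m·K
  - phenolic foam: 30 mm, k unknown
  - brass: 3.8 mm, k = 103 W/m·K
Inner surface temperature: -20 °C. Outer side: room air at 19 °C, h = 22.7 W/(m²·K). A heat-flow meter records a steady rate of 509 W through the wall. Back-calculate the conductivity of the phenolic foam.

Using the resistance-network approach (series):
R_cast iron = L/(kA) = 0.0012/(56.8×21.5) = 9.826×10^-7 K/W
R_brass = L/(kA) = 0.0038/(103×21.5) = 1.716×10^-6 K/W
R_outer film = 1/(h_o·A) = 1/(22.7×21.5) = 0.002049 K/W
Sum of known resistances R_other = 0.002052 K/W
Total R = ΔT/Q = 39/509 = 0.07662 K/W
R_phenolic foam = R_total − R_other = 0.07457 K/W
k = L/(R·A) = 0.03/(0.07457×21.5)

k ≈ 0.0187 W/(m·K)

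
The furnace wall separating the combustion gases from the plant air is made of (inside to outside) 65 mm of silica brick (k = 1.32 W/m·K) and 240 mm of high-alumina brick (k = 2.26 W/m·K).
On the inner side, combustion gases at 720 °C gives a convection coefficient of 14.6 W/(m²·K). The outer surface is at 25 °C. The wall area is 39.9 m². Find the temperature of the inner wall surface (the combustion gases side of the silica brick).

T ≈ 507 °C

Series thermal resistances:
R_inner film = 1/(h_i·A) = 1/(14.6×39.9) = 0.001717 K/W
R_silica brick = L/(kA) = 0.065/(1.32×39.9) = 0.001234 K/W
R_high-alumina brick = L/(kA) = 0.24/(2.26×39.9) = 0.002662 K/W
R_total = 0.005612 K/W;  Q = ΔT/R_total = 695/0.005612 = 123800 W
T_interface = T_inner − Q·ΣR(inner→interface) = 720 − 124000×0.001717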